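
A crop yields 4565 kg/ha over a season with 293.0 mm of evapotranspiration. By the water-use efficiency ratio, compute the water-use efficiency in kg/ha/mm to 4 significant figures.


Approach: apply the water-use efficiency ratio, WUE = yield/ET.
WUE = 4565 / 293.0 = 15.58 kg/ha/mm
Therefore the water-use efficiency = 15.58 kg/ha/mm.


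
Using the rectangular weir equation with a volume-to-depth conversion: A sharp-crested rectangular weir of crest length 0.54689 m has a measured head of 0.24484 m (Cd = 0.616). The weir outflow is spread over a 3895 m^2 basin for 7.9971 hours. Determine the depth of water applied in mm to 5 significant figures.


Approach: apply the rectangular weir equation with a volume-to-depth conversion, Q = (2/3)*Cd*L*sqrt(2g)*H^1.5; d = Q*t/A * 1000.
Step 1 — weir discharge:
  Q = (2/3)*0.616*0.54689*sqrt(2*9.81)*0.24484^1.5 = 0.1205209 m^3/s
Step 2 — volume: V = 0.1205209 * 7.9971*3600 = 3469.745 m^3
Step 3 — depth: d = V/A * 1000 = 3469.745/3895 * 1000 = 890.82 mm
Therefore the depth of water applied = 890.82 mm.


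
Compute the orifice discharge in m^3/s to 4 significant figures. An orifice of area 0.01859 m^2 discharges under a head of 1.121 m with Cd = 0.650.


Approach: apply the orifice equation, Q = Cd*A*sqrt(2*g*h).
Q = 0.650 * 0.01859 * sqrt(2*9.81*1.121) = 0.05667 m^3/s
Therefore the orifice discharge = 0.05667 m^3/s.


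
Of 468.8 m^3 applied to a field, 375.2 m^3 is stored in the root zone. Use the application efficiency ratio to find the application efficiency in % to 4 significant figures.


Approach: apply the application efficiency ratio, Ea = (stored/applied)*100.
Ea = (375.2/468.8)*100 = 80.03 %
Therefore the application efficiency = 80.03 %.


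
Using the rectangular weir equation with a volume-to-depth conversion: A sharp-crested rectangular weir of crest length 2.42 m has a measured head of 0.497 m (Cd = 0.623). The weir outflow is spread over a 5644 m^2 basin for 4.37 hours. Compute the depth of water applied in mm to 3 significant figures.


Approach: apply the rectangular weir equation with a volume-to-depth conversion, Q = (2/3)*Cd*L*sqrt(2g)*H^1.5; d = Q*t/A * 1000.
Step 1 — weir discharge:
  Q = (2/3)*0.623*2.42*sqrt(2*9.81)*0.497^1.5 = 1.5599 m^3/s
Step 2 — volume: V = 1.5599 * 4.37*3600 = 24540 m^3
Step 3 — depth: d = V/A * 1000 = 24540/5644 * 1000 = 4350 mm
Therefore the depth of water applied = 4350 mm.


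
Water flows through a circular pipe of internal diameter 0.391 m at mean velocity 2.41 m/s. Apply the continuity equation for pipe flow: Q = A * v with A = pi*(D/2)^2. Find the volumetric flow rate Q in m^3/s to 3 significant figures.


A = pi*(0.391/2)^2 = 0.12007 m^2
Q = 0.12007 * 2.41 = 0.289 m^3/s
Therefore the volumetric flow rate Q = 0.289 m^3/s.


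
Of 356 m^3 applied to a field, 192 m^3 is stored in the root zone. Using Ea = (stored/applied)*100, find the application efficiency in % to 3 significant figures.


Ea = (192/356)*100 = 53.9 %
Therefore the application efficiency = 53.9 %.


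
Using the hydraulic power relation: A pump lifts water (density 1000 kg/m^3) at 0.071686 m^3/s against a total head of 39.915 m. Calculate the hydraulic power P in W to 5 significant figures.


Approach: apply the hydraulic power relation, P = rho*g*Q*H.
P = 1000 * 9.81 * 0.071686 * 39.915 = 28070 W
Therefore the hydraulic power P = 28070 W.


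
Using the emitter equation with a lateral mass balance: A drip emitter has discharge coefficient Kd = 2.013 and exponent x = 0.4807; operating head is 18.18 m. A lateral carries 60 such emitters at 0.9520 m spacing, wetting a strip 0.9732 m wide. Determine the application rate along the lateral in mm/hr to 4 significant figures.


Approach: apply the emitter equation with a lateral mass balance, q = Kd*h^x; Q = n*q; rate = Q/(n*spacing*width).
Step 1 — single emitter flow (q = Kd*h^x):
  q = 2.013 * 18.18^0.4807 = 8.11579 L/hr
Step 2 — total lateral flow: Q = 60 * 8.11579 = 486.947 L/hr
Step 3 — wetted area: A = 60 * 0.9520 * 0.9732 = 55.5892 m^2
Step 4 — application rate: Q/A = 486.947/55.5892 = 8.760 mm/hr
Therefore the application rate along the lateral = 8.760 mm/hr.


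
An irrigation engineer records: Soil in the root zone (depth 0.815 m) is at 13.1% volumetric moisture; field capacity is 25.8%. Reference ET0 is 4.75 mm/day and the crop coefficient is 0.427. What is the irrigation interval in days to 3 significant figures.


Approach: apply soil-water budget scheduling, SMD = (FC-theta)/100*depth*1000; ETc = ET0*Kc; interval = SMD/ETc.
Step 1 — soil moisture deficit:
  SMD = (25.8 - 13.1)/100 * 0.815 * 1000 = 103.50 mm
Step 2 — daily crop ET (ETc = ET0*Kc):
  ETc = 4.75 * 0.427 = 2.0282 mm/day
Step 3 — irrigation interval (SMD/ETc):
  interval = 103.50 / 2.0282 = 51.0 days
Therefore the irrigation interval = 51.0 days.


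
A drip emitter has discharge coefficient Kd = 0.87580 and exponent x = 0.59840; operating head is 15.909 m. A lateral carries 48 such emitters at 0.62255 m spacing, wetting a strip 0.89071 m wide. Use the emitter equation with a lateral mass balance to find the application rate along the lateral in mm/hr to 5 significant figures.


Approach: apply the emitter equation with a lateral mass balance, q = Kd*h^x; Q = n*q; rate = Q/(n*spacing*width).
Step 1 — single emitter flow (q = Kd*h^x):
  q = 0.87580 * 15.909^0.59840 = 4.586359 L/hr
Step 2 — total lateral flow: Q = 48 * 4.586359 = 220.1452 L/hr
Step 3 — wetted area: A = 48 * 0.62255 * 0.89071 = 26.61655 m^2
Step 4 — application rate: Q/A = 220.1452/26.61655 = 8.2710 mm/hr
Therefore the application rate along the lateral = 8.2710 mm/hr.


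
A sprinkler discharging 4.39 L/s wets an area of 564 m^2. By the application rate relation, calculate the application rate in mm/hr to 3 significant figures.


Approach: apply the application rate relation, rate = (Q/A)*3600.
rate = (4.39 / 564) * 3600 = 28.0 mm/hr
Therefore the application rate = 28.0 mm/hr.


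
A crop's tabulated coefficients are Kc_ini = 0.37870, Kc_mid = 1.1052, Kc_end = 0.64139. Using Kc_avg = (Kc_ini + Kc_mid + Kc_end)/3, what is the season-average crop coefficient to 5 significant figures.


Kc_avg = (0.37870 + 1.1052 + 0.64139)/3 = 0.70843
Therefore the season-average crop coefficient = 0.70843.


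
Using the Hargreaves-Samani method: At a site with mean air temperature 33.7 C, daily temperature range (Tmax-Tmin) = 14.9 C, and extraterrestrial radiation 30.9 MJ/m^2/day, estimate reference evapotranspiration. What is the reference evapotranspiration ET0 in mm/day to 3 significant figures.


Approach: apply the Hargreaves-Samani method, ET0 = 0.0023*(Tmean+17.8)*sqrt(Tmax-Tmin)*0.408*Ra.
ET0 = 0.0023*(33.7+17.8)*sqrt(14.9)*0.408*30.9 = 5.76 mm/day
Therefore the reference evapotranspiration ET0 = 5.76 mm/day.


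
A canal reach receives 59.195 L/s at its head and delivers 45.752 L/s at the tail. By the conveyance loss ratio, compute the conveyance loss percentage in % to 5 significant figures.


Approach: apply the conveyance loss ratio, loss% = ((Q_head - Q_tail)/Q_head)*100.
loss = ((59.195 - 45.752)/59.195)*100 = 22.710 %
Therefore the conveyance loss percentage = 22.710 %.


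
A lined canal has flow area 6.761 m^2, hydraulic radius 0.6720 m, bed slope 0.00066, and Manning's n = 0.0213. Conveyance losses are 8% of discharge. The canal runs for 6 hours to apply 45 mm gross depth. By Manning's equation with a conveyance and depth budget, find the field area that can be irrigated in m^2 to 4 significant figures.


Approach: apply Manning's equation with a conveyance and depth budget, Q = (1/n)*A*R^(2/3)*S^(1/2); Q_field = Q*(1-loss); Area = Q_field*t/(d/1000).
Step 1 — canal discharge (Manning's equation):
  Q = (1/0.0213) * 6.761 * 0.6720^(2/3) * 0.00066^(1/2) = 6.25628 m^3/s
Step 2 — delivered flow: Q_field = 6.25628*(1 - 8/100) = 5.75578 m^3/s
Step 3 — volume delivered: V = 5.75578 * 6*3600 = 124325 m^3
Step 4 — area served: A = V / (depth/1000) = 124325 / 0.045 = 2763000 m^2
Therefore the field area that can be irrigated = 2763000 m^2.


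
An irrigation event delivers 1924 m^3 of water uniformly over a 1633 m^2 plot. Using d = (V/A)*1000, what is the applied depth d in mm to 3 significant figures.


d = (1924 / 1633) * 1000 = 1180 mm
Therefore the applied depth d = 1180 mm.


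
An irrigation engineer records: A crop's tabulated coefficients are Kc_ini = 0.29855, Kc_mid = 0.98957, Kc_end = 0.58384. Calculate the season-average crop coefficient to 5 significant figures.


Approach: apply a simple seasonal average, Kc_avg = (Kc_ini + Kc_mid + Kc_end)/3.
Kc_avg = (0.29855 + 0.98957 + 0.58384)/3 = 0.62399
Therefore the season-average crop coefficient = 0.62399.


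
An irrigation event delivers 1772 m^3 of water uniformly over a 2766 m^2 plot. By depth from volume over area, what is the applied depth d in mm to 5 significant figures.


Approach: apply depth from volume over area, d = (V/A)*1000.
d = (1772 / 2766) * 1000 = 640.64 mm
Therefore the applied depth d = 640.64 mm.


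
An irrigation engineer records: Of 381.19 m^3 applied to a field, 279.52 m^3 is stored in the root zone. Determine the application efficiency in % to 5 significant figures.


Approach: apply the application efficiency ratio, Ea = (stored/applied)*100.
Ea = (279.52/381.19)*100 = 73.328 %
Therefore the application efficiency = 73.328 %.


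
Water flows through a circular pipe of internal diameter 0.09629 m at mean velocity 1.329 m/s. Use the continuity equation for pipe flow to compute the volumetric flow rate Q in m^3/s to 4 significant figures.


Approach: apply the continuity equation for pipe flow, Q = A * v with A = pi*(D/2)^2.
A = pi*(0.09629/2)^2 = 0.00728203 m^2
Q = 0.00728203 * 1.329 = 0.009678 m^3/s
Therefore the volumetric flow rate Q = 0.009678 m^3/s.


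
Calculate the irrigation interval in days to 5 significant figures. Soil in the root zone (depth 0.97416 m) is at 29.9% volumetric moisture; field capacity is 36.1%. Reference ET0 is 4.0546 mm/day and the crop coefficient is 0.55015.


Approach: apply soil-water budget scheduling, SMD = (FC-theta)/100*depth*1000; ETc = ET0*Kc; interval = SMD/ETc.
Step 1 — soil moisture deficit:
  SMD = (36.1 - 29.9)/100 * 0.97416 * 1000 = 60.39792 mm
Step 2 — daily crop ET (ETc = ET0*Kc):
  ETc = 4.0546 * 0.55015 = 2.230638 mm/day
Step 3 — irrigation interval (SMD/ETc):
  interval = 60.39792 / 2.230638 = 27.077 days
Therefore the irrigation interval = 27.077 days.


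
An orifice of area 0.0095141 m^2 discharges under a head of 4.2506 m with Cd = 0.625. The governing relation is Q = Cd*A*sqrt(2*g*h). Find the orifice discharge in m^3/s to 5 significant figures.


Q = 0.625 * 0.0095141 * sqrt(2*9.81*4.2506) = 0.054303 m^3/s
Therefore the orifice discharge = 0.054303 m^3/s.


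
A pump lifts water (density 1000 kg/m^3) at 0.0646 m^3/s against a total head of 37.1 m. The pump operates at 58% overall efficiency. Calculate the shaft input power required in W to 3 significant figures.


Approach: apply hydraulic power then efficiency conversion, P = rho*g*Q*H; P_in = P/eta.
Step 1 — hydraulic power (P = rho*g*Q*H):
  P = 1000 * 9.81 * 0.0646 * 37.1 = 23511 W
Step 2 — input power: P_in = P/eta = 23511 / 0.58 = 40500 W
Therefore the shaft input power required = 40500 W.


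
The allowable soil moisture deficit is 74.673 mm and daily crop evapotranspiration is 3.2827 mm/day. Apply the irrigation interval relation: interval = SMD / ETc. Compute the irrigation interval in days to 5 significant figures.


interval = 74.673 / 3.2827 = 22.747 days
Therefore the irrigation interval = 22.747 days.


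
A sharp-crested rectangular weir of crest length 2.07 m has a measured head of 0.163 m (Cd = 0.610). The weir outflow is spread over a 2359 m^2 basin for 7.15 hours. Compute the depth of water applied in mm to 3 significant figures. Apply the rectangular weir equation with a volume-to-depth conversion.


Approach: apply the rectangular weir equation with a volume-to-depth conversion, Q = (2/3)*Cd*L*sqrt(2g)*H^1.5; d = Q*t/A * 1000.
Step 1 — weir discharge:
  Q = (2/3)*0.610*2.07*sqrt(2*9.81)*0.163^1.5 = 0.24538 m^3/s
Step 2 — volume: V = 0.24538 * 7.15*3600 = 6316.1 m^3
Step 3 — depth: d = V/A * 1000 = 6316.1/2359 * 1000 = 2680 mm
Therefore the depth of water applied = 2680 mm.


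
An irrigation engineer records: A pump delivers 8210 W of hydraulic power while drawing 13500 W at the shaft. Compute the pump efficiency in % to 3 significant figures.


Approach: apply the efficiency ratio, eta = (P_out/P_in)*100.
eta = (8210 / 13500) * 100 = 60.8 %
Therefore the pump efficiency = 60.8 %.


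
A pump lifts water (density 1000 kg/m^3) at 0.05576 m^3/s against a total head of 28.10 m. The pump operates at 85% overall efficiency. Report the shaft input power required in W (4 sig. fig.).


Approach: apply hydraulic power then efficiency conversion, P = rho*g*Q*H; P_in = P/eta.
Step 1 — hydraulic power (P = rho*g*Q*H):
  P = 1000 * 9.81 * 0.05576 * 28.10 = 15370.9 W
Step 2 — input power: P_in = P/eta = 15370.9 / 0.85 = 18080 W
Therefore the shaft input power required = 18080 W.


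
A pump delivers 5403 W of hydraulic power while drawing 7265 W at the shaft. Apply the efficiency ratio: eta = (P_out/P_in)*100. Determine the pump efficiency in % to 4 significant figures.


eta = (5403 / 7265) * 100 = 74.37 %
Therefore the pump efficiency = 74.37 %.


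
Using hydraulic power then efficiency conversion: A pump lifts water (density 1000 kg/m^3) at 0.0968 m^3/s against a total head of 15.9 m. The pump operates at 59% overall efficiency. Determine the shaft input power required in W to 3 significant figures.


Approach: apply hydraulic power then efficiency conversion, P = rho*g*Q*H; P_in = P/eta.
Step 1 — hydraulic power (P = rho*g*Q*H):
  P = 1000 * 9.81 * 0.0968 * 15.9 = 15099 W
Step 2 — input power: P_in = P/eta = 15099 / 0.59 = 25600 W
Therefore the shaft input power required = 25600 W.


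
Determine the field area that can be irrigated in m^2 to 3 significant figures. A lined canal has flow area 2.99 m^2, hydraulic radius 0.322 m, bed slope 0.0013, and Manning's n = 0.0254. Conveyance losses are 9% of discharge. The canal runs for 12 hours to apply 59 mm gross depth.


Approach: apply Manning's equation with a conveyance and depth budget, Q = (1/n)*A*R^(2/3)*S^(1/2); Q_field = Q*(1-loss); Area = Q_field*t/(d/1000).
Step 1 — canal discharge (Manning's equation):
  Q = (1/0.0254) * 2.99 * 0.322^(2/3) * 0.0013^(1/2) = 1.9939 m^3/s
Step 2 — delivered flow: Q_field = 1.9939*(1 - 9/100) = 1.8145 m^3/s
Step 3 — volume delivered: V = 1.8145 * 12*3600 = 78386 m^3
Step 4 — area served: A = V / (depth/1000) = 78386 / 0.059 = 1330000 m^2
Therefore the field area that can be irrigated = 1330000 m^2.


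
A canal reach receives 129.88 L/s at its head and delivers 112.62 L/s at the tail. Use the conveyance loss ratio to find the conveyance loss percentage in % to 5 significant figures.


Approach: apply the conveyance loss ratio, loss% = ((Q_head - Q_tail)/Q_head)*100.
loss = ((129.88 - 112.62)/129.88)*100 = 13.289 %
Therefore the conveyance loss percentage = 13.289 %.


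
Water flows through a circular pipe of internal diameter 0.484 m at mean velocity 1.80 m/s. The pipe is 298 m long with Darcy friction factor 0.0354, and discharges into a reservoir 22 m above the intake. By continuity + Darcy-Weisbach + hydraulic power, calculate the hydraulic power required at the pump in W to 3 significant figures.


Approach: apply continuity + Darcy-Weisbach + hydraulic power, Q = A*v; hf = f*(L/D)*(v^2/(2g)); H = static + hf; P = rho*g*Q*H.
Step 1 — flow rate (continuity, Q = A*v):
  A = pi*(0.484/2)^2 = 0.18398 m^2
  Q = 0.18398 * 1.80 = 0.33117 m^3/s
Step 2 — friction head loss (Darcy-Weisbach):
  hf = 0.0354 * (298/0.484) * (1.80^2 / (2*9.81))
  hf = 3.5993 m
Step 3 — total head: H = 22 + 3.5993 = 25.599 m
Step 4 — hydraulic power (P = rho*g*Q*H):
  P = 1000 * 9.81 * 0.33117 * 25.599 = 83200 W
Therefore the hydraulic power required at the pump = 83200 W.


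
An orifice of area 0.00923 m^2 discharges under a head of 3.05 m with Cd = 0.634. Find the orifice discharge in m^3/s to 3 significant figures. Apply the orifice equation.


Approach: apply the orifice equation, Q = Cd*A*sqrt(2*g*h).
Q = 0.634 * 0.00923 * sqrt(2*9.81*3.05) = 0.0453 m^3/s
Therefore the orifice discharge = 0.0453 m^3/s.


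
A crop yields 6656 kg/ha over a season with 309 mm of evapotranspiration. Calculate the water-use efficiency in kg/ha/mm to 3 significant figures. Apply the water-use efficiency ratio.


Approach: apply the water-use efficiency ratio, WUE = yield/ET.
WUE = 6656 / 309 = 21.5 kg/ha/mm
Therefore the water-use efficiency = 21.5 kg/ha/mm.


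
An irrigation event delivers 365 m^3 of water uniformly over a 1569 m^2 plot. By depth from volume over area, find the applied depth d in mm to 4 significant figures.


Approach: apply depth from volume over area, d = (V/A)*1000.
d = (365 / 1569) * 1000 = 232.6 mm
Therefore the applied depth d = 232.6 mm.


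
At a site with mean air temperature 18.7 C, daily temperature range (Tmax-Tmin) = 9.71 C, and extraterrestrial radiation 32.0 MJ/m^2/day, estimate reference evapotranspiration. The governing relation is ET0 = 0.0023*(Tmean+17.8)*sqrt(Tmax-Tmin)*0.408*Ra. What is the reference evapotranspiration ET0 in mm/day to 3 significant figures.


ET0 = 0.0023*(18.7+17.8)*sqrt(9.71)*0.408*32.0 = 3.42 mm/day
Therefore the reference evapotranspiration ET0 = 3.42 mm/day.


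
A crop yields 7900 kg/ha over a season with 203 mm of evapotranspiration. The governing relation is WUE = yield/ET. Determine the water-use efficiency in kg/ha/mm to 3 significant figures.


WUE = 7900 / 203 = 38.9 kg/ha/mm
Therefore the water-use efficiency = 38.9 kg/ha/mm.


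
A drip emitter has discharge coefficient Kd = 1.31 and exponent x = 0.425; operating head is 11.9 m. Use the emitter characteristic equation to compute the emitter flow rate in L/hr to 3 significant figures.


Approach: apply the emitter characteristic equation, q = Kd * h^x.
q = 1.31 * 11.9^0.425 = 3.75 L/hr
Therefore the emitter flow rate = 3.75 L/hr.


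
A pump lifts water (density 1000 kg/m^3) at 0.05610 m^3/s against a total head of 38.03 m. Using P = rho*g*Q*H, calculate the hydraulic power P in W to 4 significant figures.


P = 1000 * 9.81 * 0.05610 * 38.03 = 20930 W
Therefore the hydraulic power P = 20930 W.


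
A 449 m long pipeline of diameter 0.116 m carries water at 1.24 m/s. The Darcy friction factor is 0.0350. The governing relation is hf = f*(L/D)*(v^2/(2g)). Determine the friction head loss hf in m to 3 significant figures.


hf = 0.0350 * (449/0.116) * (1.24^2 / (2*9.81))
hf = 10.6 m
Therefore the friction head loss hf = 10.6 m.


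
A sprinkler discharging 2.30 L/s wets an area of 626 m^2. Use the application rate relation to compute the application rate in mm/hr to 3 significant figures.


Approach: apply the application rate relation, rate = (Q/A)*3600.
rate = (2.30 / 626) * 3600 = 13.2 mm/hr
Therefore the application rate = 13.2 mm/hr.


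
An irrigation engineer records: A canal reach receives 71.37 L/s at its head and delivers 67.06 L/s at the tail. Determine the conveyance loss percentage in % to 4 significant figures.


Approach: apply the conveyance loss ratio, loss% = ((Q_head - Q_tail)/Q_head)*100.
loss = ((71.37 - 67.06)/71.37)*100 = 6.039 %
Therefore the conveyance loss percentage = 6.039 %.


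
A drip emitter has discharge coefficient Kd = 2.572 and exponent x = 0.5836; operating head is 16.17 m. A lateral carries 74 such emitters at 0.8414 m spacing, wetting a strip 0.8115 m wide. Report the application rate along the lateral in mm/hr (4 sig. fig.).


Approach: apply the emitter equation with a lateral mass balance, q = Kd*h^x; Q = n*q; rate = Q/(n*spacing*width).
Step 1 — single emitter flow (q = Kd*h^x):
  q = 2.572 * 16.17^0.5836 = 13.0519 L/hr
Step 2 — total lateral flow: Q = 74 * 13.0519 = 965.841 L/hr
Step 3 — wetted area: A = 74 * 0.8414 * 0.8115 = 50.5269 m^2
Step 4 — application rate: Q/A = 965.841/50.5269 = 19.12 mm/hr
Therefore the application rate along the lateral = 19.12 mm/hr.


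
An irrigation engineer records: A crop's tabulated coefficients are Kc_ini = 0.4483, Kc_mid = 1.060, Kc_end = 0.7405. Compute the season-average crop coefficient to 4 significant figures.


Approach: apply a simple seasonal average, Kc_avg = (Kc_ini + Kc_mid + Kc_end)/3.
Kc_avg = (0.4483 + 1.060 + 0.7405)/3 = 0.7496
Therefore the season-average crop coefficient = 0.7496.


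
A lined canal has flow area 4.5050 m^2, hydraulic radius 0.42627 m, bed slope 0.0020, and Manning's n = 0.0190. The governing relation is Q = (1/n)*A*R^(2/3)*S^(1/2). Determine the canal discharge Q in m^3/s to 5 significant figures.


Q = (1/0.0190) * 4.5050 * 0.42627^(2/3) * 0.0020^(1/2) = 6.0059 m^3/s
Therefore the canal discharge Q = 6.0059 m^3/s.


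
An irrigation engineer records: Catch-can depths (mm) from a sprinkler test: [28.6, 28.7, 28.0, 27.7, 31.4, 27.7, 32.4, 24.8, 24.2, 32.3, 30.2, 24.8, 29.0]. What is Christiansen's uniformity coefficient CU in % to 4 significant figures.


Approach: apply Christiansen's uniformity coefficient, CU = (1 - mean_abs_deviation/mean)*100.
mean = 28.4462 mm
mean |d_i - mean| = 2.07337 mm
CU = (1 - 2.07337/28.4462)*100 = 92.71 %
Therefore Christiansen's uniformity coefficient CU = 92.71 %.


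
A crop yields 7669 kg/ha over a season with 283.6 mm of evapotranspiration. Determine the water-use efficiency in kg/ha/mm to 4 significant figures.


Approach: apply the water-use efficiency ratio, WUE = yield/ET.
WUE = 7669 / 283.6 = 27.04 kg/ha/mm
Therefore the water-use efficiency = 27.04 kg/ha/mm.


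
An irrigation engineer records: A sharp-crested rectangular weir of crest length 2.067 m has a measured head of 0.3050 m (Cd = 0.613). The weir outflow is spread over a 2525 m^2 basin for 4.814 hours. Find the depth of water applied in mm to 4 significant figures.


Approach: apply the rectangular weir equation with a volume-to-depth conversion, Q = (2/3)*Cd*L*sqrt(2g)*H^1.5; d = Q*t/A * 1000.
Step 1 — weir discharge:
  Q = (2/3)*0.613*2.067*sqrt(2*9.81)*0.3050^1.5 = 0.630244 m^3/s
Step 2 — volume: V = 0.630244 * 4.814*3600 = 10922.4 m^3
Step 3 — depth: d = V/A * 1000 = 10922.4/2525 * 1000 = 4326 mm
Therefore the depth of water applied = 4326 mm.


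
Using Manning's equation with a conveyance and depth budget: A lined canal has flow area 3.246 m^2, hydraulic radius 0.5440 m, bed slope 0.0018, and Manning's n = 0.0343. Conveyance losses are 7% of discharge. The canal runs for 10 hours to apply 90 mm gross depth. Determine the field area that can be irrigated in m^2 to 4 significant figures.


Approach: apply Manning's equation with a conveyance and depth budget, Q = (1/n)*A*R^(2/3)*S^(1/2); Q_field = Q*(1-loss); Area = Q_field*t/(d/1000).
Step 1 — canal discharge (Manning's equation):
  Q = (1/0.0343) * 3.246 * 0.5440^(2/3) * 0.0018^(1/2) = 2.67561 m^3/s
Step 2 — delivered flow: Q_field = 2.67561*(1 - 7/100) = 2.48832 m^3/s
Step 3 — volume delivered: V = 2.48832 * 10*3600 = 89579.5 m^3
Step 4 — area served: A = V / (depth/1000) = 89579.5 / 0.09 = 995300 m^2
Therefore the field area that can be irrigated = 995300 m^2.


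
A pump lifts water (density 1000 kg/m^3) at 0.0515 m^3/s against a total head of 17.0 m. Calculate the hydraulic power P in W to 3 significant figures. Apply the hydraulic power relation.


Approach: apply the hydraulic power relation, P = rho*g*Q*H.
P = 1000 * 9.81 * 0.0515 * 17.0 = 8590 W
Therefore the hydraulic power P = 8590 W.


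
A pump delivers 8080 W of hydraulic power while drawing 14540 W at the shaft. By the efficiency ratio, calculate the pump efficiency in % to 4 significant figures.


Approach: apply the efficiency ratio, eta = (P_out/P_in)*100.
eta = (8080 / 14540) * 100 = 55.57 %
Therefore the pump efficiency = 55.57 %.


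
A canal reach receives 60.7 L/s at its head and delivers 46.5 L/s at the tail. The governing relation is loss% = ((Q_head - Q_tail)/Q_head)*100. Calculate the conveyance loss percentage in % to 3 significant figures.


loss = ((60.7 - 46.5)/60.7)*100 = 23.4 %
Therefore the conveyance loss percentage = 23.4 %.


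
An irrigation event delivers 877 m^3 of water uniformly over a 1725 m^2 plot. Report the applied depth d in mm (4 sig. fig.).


Approach: apply depth from volume over area, d = (V/A)*1000.
d = (877 / 1725) * 1000 = 508.4 mm
Therefore the applied depth d = 508.4 mm.


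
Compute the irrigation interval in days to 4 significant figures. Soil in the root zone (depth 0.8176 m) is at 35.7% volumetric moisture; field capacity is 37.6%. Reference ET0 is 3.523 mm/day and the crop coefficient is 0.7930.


Approach: apply soil-water budget scheduling, SMD = (FC-theta)/100*depth*1000; ETc = ET0*Kc; interval = SMD/ETc.
Step 1 — soil moisture deficit:
  SMD = (37.6 - 35.7)/100 * 0.8176 * 1000 = 15.5344 mm
Step 2 — daily crop ET (ETc = ET0*Kc):
  ETc = 3.523 * 0.7930 = 2.79374 mm/day
Step 3 — irrigation interval (SMD/ETc):
  interval = 15.5344 / 2.79374 = 5.560 days
Therefore the irrigation interval = 5.560 days.


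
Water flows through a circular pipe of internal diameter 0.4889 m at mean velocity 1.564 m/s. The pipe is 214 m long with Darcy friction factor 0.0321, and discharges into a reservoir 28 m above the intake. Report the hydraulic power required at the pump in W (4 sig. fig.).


Approach: apply continuity + Darcy-Weisbach + hydraulic power, Q = A*v; hf = f*(L/D)*(v^2/(2g)); H = static + hf; P = rho*g*Q*H.
Step 1 — flow rate (continuity, Q = A*v):
  A = pi*(0.4889/2)^2 = 0.187728 m^2
  Q = 0.187728 * 1.564 = 0.293607 m^3/s
Step 2 — friction head loss (Darcy-Weisbach):
  hf = 0.0321 * (214/0.4889) * (1.564^2 / (2*9.81))
  hf = 1.75175 m
Step 3 — total head: H = 28 + 1.75175 = 29.7518 m
Step 4 — hydraulic power (P = rho*g*Q*H):
  P = 1000 * 9.81 * 0.293607 * 29.7518 = 85690 W
Therefore the hydraulic power required at the pump = 85690 W.


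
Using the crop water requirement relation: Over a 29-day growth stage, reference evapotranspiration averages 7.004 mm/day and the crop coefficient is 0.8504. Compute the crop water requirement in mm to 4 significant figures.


Approach: apply the crop water requirement relation, CWR = ET0 * Kc * days.
CWR = 7.004 * 0.8504 * 29 = 172.7 mm
Therefore the crop water requirement = 172.7 mm.


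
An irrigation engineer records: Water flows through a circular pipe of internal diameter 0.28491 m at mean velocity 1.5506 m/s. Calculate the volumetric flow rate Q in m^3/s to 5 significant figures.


Approach: apply the continuity equation for pipe flow, Q = A * v with A = pi*(D/2)^2.
A = pi*(0.28491/2)^2 = 0.06375368 m^2
Q = 0.06375368 * 1.5506 = 0.098856 m^3/s
Therefore the volumetric flow rate Q = 0.098856 m^3/s.


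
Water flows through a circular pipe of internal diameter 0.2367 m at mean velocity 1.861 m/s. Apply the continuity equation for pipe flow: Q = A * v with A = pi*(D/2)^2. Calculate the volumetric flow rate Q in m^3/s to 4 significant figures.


A = pi*(0.2367/2)^2 = 0.0440034 m^2
Q = 0.0440034 * 1.861 = 0.08189 m^3/s
Therefore the volumetric flow rate Q = 0.08189 m^3/s.


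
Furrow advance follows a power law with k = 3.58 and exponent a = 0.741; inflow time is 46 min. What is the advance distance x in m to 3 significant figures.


Approach: apply the power-law advance function, x = k*t^a.
x = 3.58 * 46^0.741 = 61.1 m
Therefore the advance distance x = 61.1 m.


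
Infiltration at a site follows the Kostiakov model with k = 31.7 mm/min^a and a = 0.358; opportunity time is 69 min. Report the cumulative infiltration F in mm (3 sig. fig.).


Approach: apply the Kostiakov infiltration equation, F = k*t^a.
F = 31.7 * 69^0.358 = 144 mm
Therefore the cumulative infiltration F = 144 mm.


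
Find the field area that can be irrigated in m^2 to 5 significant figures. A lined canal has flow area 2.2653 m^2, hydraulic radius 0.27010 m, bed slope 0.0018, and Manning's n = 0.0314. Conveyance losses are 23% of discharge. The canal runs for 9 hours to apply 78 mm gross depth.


Approach: apply Manning's equation with a conveyance and depth budget, Q = (1/n)*A*R^(2/3)*S^(1/2); Q_field = Q*(1-loss); Area = Q_field*t/(d/1000).
Step 1 — canal discharge (Manning's equation):
  Q = (1/0.0314) * 2.2653 * 0.27010^(2/3) * 0.0018^(1/2) = 1.278936 m^3/s
Step 2 — delivered flow: Q_field = 1.278936*(1 - 23/100) = 0.9847805 m^3/s
Step 3 — volume delivered: V = 0.9847805 * 9*3600 = 31906.89 m^3
Step 4 — area served: A = V / (depth/1000) = 31906.89 / 0.078 = 409060 m^2
Therefore the field area that can be irrigated = 409060 m^2.


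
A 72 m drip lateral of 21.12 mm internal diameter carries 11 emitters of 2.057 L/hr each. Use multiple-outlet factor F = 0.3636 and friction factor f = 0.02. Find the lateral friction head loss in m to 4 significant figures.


Approach: apply Darcy-Weisbach with the multiple-outlet F-factor, Q = n*q/(3600*1000) m^3/s; v = Q/A; hf = F*f*(L/D)*(v^2/(2g)).
Q = 11*2.057/(3600*1000) = 6.28528e-06 m^3/s
A = pi*(21.12e-3/2)^2 = 3.50330e-04 m^2, so v = Q/A = 0.0179410 m/s
hf = 0.3636*0.02*(72/0.02112)*(0.0179410^2/(2*9.81)) = 0.0004067 m
Therefore the lateral friction head loss = 0.0004067 m.


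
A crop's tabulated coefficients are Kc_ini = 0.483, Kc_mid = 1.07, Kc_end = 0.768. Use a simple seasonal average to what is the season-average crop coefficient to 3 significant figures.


Approach: apply a simple seasonal average, Kc_avg = (Kc_ini + Kc_mid + Kc_end)/3.
Kc_avg = (0.483 + 1.07 + 0.768)/3 = 0.774
Therefore the season-average crop coefficient = 0.774.


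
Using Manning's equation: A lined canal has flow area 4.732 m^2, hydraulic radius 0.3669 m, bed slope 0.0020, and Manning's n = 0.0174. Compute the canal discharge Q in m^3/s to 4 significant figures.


Approach: apply Manning's equation, Q = (1/n)*A*R^(2/3)*S^(1/2).
Q = (1/0.0174) * 4.732 * 0.3669^(2/3) * 0.0020^(1/2) = 6.233 m^3/s
Therefore the canal discharge Q = 6.233 m^3/s.


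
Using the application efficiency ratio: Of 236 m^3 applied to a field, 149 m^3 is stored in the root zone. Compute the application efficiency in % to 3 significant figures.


Approach: apply the application efficiency ratio, Ea = (stored/applied)*100.
Ea = (149/236)*100 = 63.1 %
Therefore the application efficiency = 63.1 %.


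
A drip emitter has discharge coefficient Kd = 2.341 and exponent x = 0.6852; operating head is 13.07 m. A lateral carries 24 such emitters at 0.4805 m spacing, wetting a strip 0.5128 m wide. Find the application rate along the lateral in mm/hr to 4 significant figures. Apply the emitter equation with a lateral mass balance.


Approach: apply the emitter equation with a lateral mass balance, q = Kd*h^x; Q = n*q; rate = Q/(n*spacing*width).
Step 1 — single emitter flow (q = Kd*h^x):
  q = 2.341 * 13.07^0.6852 = 13.6230 L/hr
Step 2 — total lateral flow: Q = 24 * 13.6230 = 326.953 L/hr
Step 3 — wetted area: A = 24 * 0.4805 * 0.5128 = 5.91361 m^2
Step 4 — application rate: Q/A = 326.953/5.91361 = 55.29 mm/hr
Therefore the application rate along the lateral = 55.29 mm/hr.


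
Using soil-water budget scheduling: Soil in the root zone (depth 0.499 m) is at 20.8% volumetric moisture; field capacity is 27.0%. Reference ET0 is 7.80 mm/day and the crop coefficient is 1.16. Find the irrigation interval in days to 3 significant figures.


Approach: apply soil-water budget scheduling, SMD = (FC-theta)/100*depth*1000; ETc = ET0*Kc; interval = SMD/ETc.
Step 1 — soil moisture deficit:
  SMD = (27.0 - 20.8)/100 * 0.499 * 1000 = 30.938 mm
Step 2 — daily crop ET (ETc = ET0*Kc):
  ETc = 7.80 * 1.16 = 9.0480 mm/day
Step 3 — irrigation interval (SMD/ETc):
  interval = 30.938 / 9.0480 = 3.42 days
Therefore the irrigation interval = 3.42 days.


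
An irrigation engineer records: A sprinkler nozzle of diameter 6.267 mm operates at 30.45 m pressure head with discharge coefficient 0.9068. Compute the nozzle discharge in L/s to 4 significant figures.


Approach: apply the orifice equation, Q = Cd*A*sqrt(2*g*h), A = pi*(d/2)^2.
A = pi*(6.267e-3/2)^2 = 3.08467e-05 m^2
Q = 0.9068 * 3.08467e-05 * sqrt(2*9.81*30.45) * 1000 = 0.6837 L/s
Therefore the nozzle discharge = 0.6837 L/s.


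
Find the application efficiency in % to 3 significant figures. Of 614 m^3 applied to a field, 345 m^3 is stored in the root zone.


Approach: apply the application efficiency ratio, Ea = (stored/applied)*100.
Ea = (345/614)*100 = 56.2 %
Therefore the application efficiency = 56.2 %.


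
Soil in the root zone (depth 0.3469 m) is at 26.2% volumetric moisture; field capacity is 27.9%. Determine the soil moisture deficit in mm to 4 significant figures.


Approach: apply the soil moisture deficit relation, SMD = (FC - theta)/100 * depth * 1000.
SMD = (27.9 - 26.2)/100 * 0.3469 * 1000 = 5.897 mm
Therefore the soil moisture deficit = 5.897 mm.


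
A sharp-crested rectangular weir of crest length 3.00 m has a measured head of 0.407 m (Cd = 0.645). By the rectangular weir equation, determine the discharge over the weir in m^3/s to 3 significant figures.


Approach: apply the rectangular weir equation, Q = (2/3)*Cd*L*sqrt(2g)*H^1.5.
Q = (2/3)*0.645*3.00*sqrt(2*9.81)*0.407^1.5 = 1.48 m^3/s
Therefore the discharge over the weir = 1.48 m^3/s.


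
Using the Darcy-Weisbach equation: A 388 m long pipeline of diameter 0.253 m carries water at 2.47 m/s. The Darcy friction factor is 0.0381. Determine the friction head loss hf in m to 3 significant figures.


Approach: apply the Darcy-Weisbach equation, hf = f*(L/D)*(v^2/(2g)).
hf = 0.0381 * (388/0.253) * (2.47^2 / (2*9.81))
hf = 18.2 m
Therefore the friction head loss hf = 18.2 m.


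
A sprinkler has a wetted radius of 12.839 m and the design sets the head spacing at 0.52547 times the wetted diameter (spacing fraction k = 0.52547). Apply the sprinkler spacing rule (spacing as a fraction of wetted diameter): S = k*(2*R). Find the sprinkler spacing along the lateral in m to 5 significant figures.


S = 0.52547 * (2 * 12.839) = 13.493 m
Therefore the sprinkler spacing along the lateral = 13.493 m.


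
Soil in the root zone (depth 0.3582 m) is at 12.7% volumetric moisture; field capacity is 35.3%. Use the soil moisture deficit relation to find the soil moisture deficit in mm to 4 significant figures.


Approach: apply the soil moisture deficit relation, SMD = (FC - theta)/100 * depth * 1000.
SMD = (35.3 - 12.7)/100 * 0.3582 * 1000 = 80.95 mm
Therefore the soil moisture deficit = 80.95 mm.


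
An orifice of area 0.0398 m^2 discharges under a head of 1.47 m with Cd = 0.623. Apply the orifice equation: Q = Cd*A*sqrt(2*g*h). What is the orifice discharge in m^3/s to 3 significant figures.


Q = 0.623 * 0.0398 * sqrt(2*9.81*1.47) = 0.133 m^3/s
Therefore the orifice discharge = 0.133 m^3/s.


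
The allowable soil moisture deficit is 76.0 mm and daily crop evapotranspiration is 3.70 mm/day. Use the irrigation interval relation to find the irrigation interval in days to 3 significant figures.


Approach: apply the irrigation interval relation, interval = SMD / ETc.
interval = 76.0 / 3.70 = 20.5 days
Therefore the irrigation interval = 20.5 days.


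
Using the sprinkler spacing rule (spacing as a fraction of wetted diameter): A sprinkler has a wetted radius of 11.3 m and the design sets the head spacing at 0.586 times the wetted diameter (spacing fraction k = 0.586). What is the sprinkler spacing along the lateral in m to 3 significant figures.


Approach: apply the sprinkler spacing rule (spacing as a fraction of wetted diameter), S = k*(2*R).
S = 0.586 * (2 * 11.3) = 13.2 m
Therefore the sprinkler spacing along the lateral = 13.2 m.


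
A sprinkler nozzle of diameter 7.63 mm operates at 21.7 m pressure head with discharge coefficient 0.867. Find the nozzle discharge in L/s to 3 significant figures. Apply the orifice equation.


Approach: apply the orifice equation, Q = Cd*A*sqrt(2*g*h), A = pi*(d/2)^2.
A = pi*(7.63e-3/2)^2 = 4.5723e-05 m^2
Q = 0.867 * 4.5723e-05 * sqrt(2*9.81*21.7) * 1000 = 0.818 L/s
Therefore the nozzle discharge = 0.818 L/s.


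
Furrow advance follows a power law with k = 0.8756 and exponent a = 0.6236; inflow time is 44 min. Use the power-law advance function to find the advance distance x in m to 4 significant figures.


Approach: apply the power-law advance function, x = k*t^a.
x = 0.8756 * 44^0.6236 = 9.272 m
Therefore the advance distance x = 9.272 m.


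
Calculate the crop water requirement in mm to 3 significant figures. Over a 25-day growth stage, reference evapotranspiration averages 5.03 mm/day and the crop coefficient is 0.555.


Approach: apply the crop water requirement relation, CWR = ET0 * Kc * days.
CWR = 5.03 * 0.555 * 25 = 69.8 mm
Therefore the crop water requirement = 69.8 mm.


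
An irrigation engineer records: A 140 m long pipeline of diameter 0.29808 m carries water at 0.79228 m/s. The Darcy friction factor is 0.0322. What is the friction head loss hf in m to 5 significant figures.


Approach: apply the Darcy-Weisbach equation, hf = f*(L/D)*(v^2/(2g)).
hf = 0.0322 * (140/0.29808) * (0.79228^2 / (2*9.81))
hf = 0.48385 m
Therefore the friction head loss hf = 0.48385 m.


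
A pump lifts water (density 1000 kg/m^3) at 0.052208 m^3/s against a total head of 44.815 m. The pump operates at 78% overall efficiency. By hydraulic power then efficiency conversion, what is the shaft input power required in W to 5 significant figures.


Approach: apply hydraulic power then efficiency conversion, P = rho*g*Q*H; P_in = P/eta.
Step 1 — hydraulic power (P = rho*g*Q*H):
  P = 1000 * 9.81 * 0.052208 * 44.815 = 22952.47 W
Step 2 — input power: P_in = P/eta = 22952.47 / 0.78 = 29426 W
Therefore the shaft input power required = 29426 W.


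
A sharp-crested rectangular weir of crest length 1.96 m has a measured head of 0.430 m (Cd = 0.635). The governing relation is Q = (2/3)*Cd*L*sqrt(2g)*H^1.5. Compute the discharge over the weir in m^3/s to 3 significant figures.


Q = (2/3)*0.635*1.96*sqrt(2*9.81)*0.430^1.5 = 1.04 m^3/s
Therefore the discharge over the weir = 1.04 m^3/s.


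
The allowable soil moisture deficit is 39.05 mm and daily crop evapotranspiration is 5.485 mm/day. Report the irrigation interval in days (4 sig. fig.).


Approach: apply the irrigation interval relation, interval = SMD / ETc.
interval = 39.05 / 5.485 = 7.119 days
Therefore the irrigation interval = 7.119 days.


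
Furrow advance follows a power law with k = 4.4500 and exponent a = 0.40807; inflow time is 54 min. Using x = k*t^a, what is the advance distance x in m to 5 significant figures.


x = 4.4500 * 54^0.40807 = 22.662 m
Therefore the advance distance x = 22.662 m.


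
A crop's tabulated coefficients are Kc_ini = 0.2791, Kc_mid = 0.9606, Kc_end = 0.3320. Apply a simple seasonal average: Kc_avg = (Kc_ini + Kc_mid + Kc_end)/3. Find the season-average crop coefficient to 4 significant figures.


Kc_avg = (0.2791 + 0.9606 + 0.3320)/3 = 0.5239
Therefore the season-average crop coefficient = 0.5239.


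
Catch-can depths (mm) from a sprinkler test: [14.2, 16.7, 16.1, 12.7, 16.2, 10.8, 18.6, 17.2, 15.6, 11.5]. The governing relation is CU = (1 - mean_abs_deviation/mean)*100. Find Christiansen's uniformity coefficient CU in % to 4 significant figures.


mean = 14.9600 mm
mean |d_i - mean| = 2.12800 mm
CU = (1 - 2.12800/14.9600)*100 = 85.78 %
Therefore Christiansen's uniformity coefficient CU = 85.78 %.


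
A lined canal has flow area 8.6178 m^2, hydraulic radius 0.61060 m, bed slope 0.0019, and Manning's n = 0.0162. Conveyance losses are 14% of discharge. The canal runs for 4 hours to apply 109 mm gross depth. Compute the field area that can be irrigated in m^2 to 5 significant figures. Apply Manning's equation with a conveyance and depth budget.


Approach: apply Manning's equation with a conveyance and depth budget, Q = (1/n)*A*R^(2/3)*S^(1/2); Q_field = Q*(1-loss); Area = Q_field*t/(d/1000).
Step 1 — canal discharge (Manning's equation):
  Q = (1/0.0162) * 8.6178 * 0.61060^(2/3) * 0.0019^(1/2) = 16.68896 m^3/s
Step 2 — delivered flow: Q_field = 16.68896*(1 - 14/100) = 14.35251 m^3/s
Step 3 — volume delivered: V = 14.35251 * 4*3600 = 206676.1 m^3
Step 4 — area served: A = V / (depth/1000) = 206676.1 / 0.109 = 1896100 m^2
Therefore the field area that can be irrigated = 1896100 m^2.
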